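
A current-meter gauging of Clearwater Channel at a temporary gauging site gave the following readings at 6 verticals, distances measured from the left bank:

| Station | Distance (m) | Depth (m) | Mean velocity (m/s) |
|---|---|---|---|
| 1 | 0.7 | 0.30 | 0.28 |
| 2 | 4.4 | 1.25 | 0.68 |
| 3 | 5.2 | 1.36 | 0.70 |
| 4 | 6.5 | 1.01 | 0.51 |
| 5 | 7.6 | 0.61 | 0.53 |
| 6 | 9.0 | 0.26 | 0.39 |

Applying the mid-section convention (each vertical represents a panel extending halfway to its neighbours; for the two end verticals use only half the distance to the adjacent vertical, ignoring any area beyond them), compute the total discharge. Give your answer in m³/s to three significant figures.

w_1 = (4.4 − 0.7)/2 = 1.85 m; q_1 = 0.28 × 0.30 × 1.85 = 0.1554 m³/s
w_2 = (5.2 − 0.7)/2 = 2.25 m; q_2 = 0.68 × 1.25 × 2.25 = 1.913 m³/s
w_3 = (6.5 − 4.4)/2 = 1.05 m; q_3 = 0.70 × 1.36 × 1.05 = 0.9996 m³/s
w_4 = (7.6 − 5.2)/2 = 1.2 m; q_4 = 0.51 × 1.01 × 1.2 = 0.6181 m³/s
w_5 = (9.0 − 6.5)/2 = 1.25 m; q_5 = 0.53 × 0.61 × 1.25 = 0.4041 m³/s
w_6 = (9.0 − 7.6)/2 = 0.7 m; q_6 = 0.39 × 0.26 × 0.7 = 0.07098 m³/s
Q = Σ qᵢ = 4.161 m³/s

4.16 m³/s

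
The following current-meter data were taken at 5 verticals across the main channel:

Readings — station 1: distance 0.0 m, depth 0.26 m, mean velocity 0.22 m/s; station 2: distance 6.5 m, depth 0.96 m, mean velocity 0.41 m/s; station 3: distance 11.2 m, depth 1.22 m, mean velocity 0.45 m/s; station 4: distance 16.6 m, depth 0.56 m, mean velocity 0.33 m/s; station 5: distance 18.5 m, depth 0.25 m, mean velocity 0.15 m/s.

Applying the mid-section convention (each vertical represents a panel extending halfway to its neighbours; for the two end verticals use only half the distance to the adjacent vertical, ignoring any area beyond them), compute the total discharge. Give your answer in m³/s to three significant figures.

5.87 m³/s

w_1 = (6.5 − 0.0)/2 = 3.25 m; q_1 = 0.22 × 0.26 × 3.25 = 0.1859 m³/s
w_2 = (11.2 − 0.0)/2 = 5.6 m; q_2 = 0.41 × 0.96 × 5.6 = 2.204 m³/s
w_3 = (16.6 − 6.5)/2 = 5.05 m; q_3 = 0.45 × 1.22 × 5.05 = 2.772 m³/s
w_4 = (18.5 − 11.2)/2 = 3.65 m; q_4 = 0.33 × 0.56 × 3.65 = 0.6745 m³/s
w_5 = (18.5 − 16.6)/2 = 0.95 m; q_5 = 0.15 × 0.25 × 0.95 = 0.03563 m³/s
Q = Σ qᵢ = 5.873 m³/s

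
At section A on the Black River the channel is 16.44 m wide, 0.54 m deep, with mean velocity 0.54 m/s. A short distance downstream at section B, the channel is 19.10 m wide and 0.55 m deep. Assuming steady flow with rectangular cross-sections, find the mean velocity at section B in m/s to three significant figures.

0.456 m/s

Q = A₁V₁ = (16.44×0.54) × 0.54 = 4.794 m³/s
A₂ = 19.10 × 0.55 = 10.51 m²
V₂ = Q/A₂ = 4.794/10.51 = 0.4563 m/s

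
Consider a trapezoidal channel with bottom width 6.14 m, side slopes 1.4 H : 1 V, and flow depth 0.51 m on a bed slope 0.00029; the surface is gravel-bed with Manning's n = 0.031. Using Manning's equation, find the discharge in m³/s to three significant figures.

1.12 m³/s

A = (b + z·y)·y = (6.14 + 1.4×0.51)×0.51 = 3.496 m²
P = b + 2y√(1+z²) = 6.14 + 2×0.51×√(1+1.4²) = 7.895 m
R = A/P = 3.496/7.895 = 0.4428 m
Q = (1/n)·A·R^(2/3)·S^(1/2) = (1/0.031) × 3.496 × 0.4428^(2/3) × 0.00029^(1/2) = 1.115 m³/s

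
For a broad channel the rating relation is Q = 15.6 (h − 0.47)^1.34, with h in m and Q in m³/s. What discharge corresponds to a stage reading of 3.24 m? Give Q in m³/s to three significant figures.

Q = 15.6 × (3.24 − 0.47)^1.34 = 15.6 × 2.77^1.34 = 61.10 m³/s

61.1 m³/s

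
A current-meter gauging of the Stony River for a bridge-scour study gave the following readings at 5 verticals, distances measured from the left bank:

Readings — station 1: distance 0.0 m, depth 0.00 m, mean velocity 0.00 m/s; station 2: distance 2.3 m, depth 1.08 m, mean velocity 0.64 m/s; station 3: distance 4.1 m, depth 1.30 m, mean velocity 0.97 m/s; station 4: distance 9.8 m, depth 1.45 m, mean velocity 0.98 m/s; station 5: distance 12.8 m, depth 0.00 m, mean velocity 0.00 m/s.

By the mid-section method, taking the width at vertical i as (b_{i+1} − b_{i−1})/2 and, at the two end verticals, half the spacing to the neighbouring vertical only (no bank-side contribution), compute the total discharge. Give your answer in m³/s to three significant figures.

w_2 = (4.1 − 0.0)/2 = 2.05 m; q_2 = 0.64 × 1.08 × 2.05 = 1.417 m³/s
w_3 = (9.8 − 2.3)/2 = 3.75 m; q_3 = 0.97 × 1.30 × 3.75 = 4.729 m³/s
w_4 = (12.8 − 4.1)/2 = 4.35 m; q_4 = 0.98 × 1.45 × 4.35 = 6.181 m³/s
Stations 1, 5 contribute zero (depth or velocity is 0).
Q = Σ qᵢ = 12.33 m³/s

12.3 m³/s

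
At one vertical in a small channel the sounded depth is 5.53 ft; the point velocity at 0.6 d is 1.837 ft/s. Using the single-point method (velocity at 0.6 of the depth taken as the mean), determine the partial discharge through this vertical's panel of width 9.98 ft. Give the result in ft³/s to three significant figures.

v̄ = v₀.₆ = 1.837 ft/s
q = v̄ × d × w = 1.837 × 5.53 × 9.98 = 101.4 ft³/s

101 ft³/s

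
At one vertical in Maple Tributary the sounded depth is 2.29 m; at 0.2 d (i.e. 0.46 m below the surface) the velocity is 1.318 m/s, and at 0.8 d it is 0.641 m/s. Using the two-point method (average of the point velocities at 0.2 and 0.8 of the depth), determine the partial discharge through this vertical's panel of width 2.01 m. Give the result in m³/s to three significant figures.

4.51 m³/s

v̄ = (1.318 + 0.641) / 2 = 0.9795 m/s
q = v̄ × d × w = 0.9795 × 2.29 × 2.01 = 4.509 m³/s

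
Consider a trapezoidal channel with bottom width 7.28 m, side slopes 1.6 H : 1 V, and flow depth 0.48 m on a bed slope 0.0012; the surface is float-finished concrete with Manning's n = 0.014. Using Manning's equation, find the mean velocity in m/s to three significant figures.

1.40 m/s

A = (b + z·y)·y = (7.28 + 1.6×0.48)×0.48 = 3.863 m²
P = b + 2y√(1+z²) = 7.28 + 2×0.48×√(1+1.6²) = 9.091 m
R = A/P = 3.863/9.091 = 0.4249 m
Q = (1/n)·A·R^(2/3)·S^(1/2) = (1/0.014) × 3.863 × 0.4249^(2/3) × 0.0012^(1/2) = 5.402 m³/s
V = Q/A = 5.402/3.863 = 1.399 m/s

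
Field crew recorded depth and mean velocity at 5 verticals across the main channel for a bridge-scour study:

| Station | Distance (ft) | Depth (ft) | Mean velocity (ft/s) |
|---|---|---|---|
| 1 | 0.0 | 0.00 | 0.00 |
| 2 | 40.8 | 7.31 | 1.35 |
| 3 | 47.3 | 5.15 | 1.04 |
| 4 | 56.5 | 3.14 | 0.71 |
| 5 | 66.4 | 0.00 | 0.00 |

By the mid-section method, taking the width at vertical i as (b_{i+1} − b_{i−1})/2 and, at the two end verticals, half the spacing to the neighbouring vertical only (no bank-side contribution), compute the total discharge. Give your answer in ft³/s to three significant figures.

297 ft³/s

w_2 = (47.3 − 0.0)/2 = 23.65 ft; q_2 = 1.35 × 7.31 × 23.65 = 233.4 ft³/s
w_3 = (56.5 − 40.8)/2 = 7.85 ft; q_3 = 1.04 × 5.15 × 7.85 = 42.04 ft³/s
w_4 = (66.4 − 47.3)/2 = 9.55 ft; q_4 = 0.71 × 3.14 × 9.55 = 21.29 ft³/s
Stations 1, 5 contribute zero (depth or velocity is 0).
Q = Σ qᵢ = 296.7 ft³/s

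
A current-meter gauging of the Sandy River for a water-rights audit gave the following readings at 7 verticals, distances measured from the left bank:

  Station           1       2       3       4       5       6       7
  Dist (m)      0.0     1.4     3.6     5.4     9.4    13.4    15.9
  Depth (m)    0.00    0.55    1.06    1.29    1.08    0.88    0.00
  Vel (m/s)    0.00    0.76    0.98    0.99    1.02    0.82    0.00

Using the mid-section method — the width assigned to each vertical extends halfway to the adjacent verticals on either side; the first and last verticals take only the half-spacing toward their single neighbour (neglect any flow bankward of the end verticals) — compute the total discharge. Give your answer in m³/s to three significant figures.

13.3 m³/s

w_2 = (3.6 − 0.0)/2 = 1.8 m; q_2 = 0.76 × 0.55 × 1.8 = 0.7524 m³/s
w_3 = (5.4 − 1.4)/2 = 2 m; q_3 = 0.98 × 1.06 × 2 = 2.078 m³/s
w_4 = (9.4 − 3.6)/2 = 2.9 m; q_4 = 0.99 × 1.29 × 2.9 = 3.704 m³/s
w_5 = (13.4 − 5.4)/2 = 4 m; q_5 = 1.02 × 1.08 × 4 = 4.406 m³/s
w_6 = (15.9 − 9.4)/2 = 3.25 m; q_6 = 0.82 × 0.88 × 3.25 = 2.345 m³/s
Stations 1, 7 contribute zero (depth or velocity is 0).
Q = Σ qᵢ = 13.29 m³/s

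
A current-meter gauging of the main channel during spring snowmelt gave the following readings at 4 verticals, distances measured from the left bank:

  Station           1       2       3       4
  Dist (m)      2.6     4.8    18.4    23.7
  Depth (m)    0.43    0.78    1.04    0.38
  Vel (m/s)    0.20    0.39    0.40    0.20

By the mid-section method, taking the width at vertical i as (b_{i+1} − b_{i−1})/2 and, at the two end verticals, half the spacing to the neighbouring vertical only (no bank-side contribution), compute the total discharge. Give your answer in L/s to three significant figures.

6630 L/s

w_1 = (4.8 − 2.6)/2 = 1.1 m; q_1 = 0.20 × 0.43 × 1.1 = 0.09460 m³/s
w_2 = (18.4 − 2.6)/2 = 7.9 m; q_2 = 0.39 × 0.78 × 7.9 = 2.403 m³/s
w_3 = (23.7 − 4.8)/2 = 9.45 m; q_3 = 0.40 × 1.04 × 9.45 = 3.931 m³/s
w_4 = (23.7 − 18.4)/2 = 2.65 m; q_4 = 0.20 × 0.38 × 2.65 = 0.2014 m³/s
Q = Σ qᵢ = 6.630 m³/s
= 6.630 × 1000 = 6630 L/s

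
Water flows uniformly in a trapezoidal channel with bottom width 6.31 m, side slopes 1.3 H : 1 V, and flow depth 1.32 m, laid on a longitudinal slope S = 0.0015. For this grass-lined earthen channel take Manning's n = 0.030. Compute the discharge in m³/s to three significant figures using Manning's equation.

13.6 m³/s

A = (b + z·y)·y = (6.31 + 1.3×1.32)×1.32 = 10.59 m²
P = b + 2y√(1+z²) = 6.31 + 2×1.32×√(1+1.3²) = 10.64 m
R = A/P = 10.59/10.64 = 0.9957 m
Q = (1/n)·A·R^(2/3)·S^(1/2) = (1/0.030) × 10.59 × 0.9957^(2/3) × 0.0015^(1/2) = 13.64 m³/s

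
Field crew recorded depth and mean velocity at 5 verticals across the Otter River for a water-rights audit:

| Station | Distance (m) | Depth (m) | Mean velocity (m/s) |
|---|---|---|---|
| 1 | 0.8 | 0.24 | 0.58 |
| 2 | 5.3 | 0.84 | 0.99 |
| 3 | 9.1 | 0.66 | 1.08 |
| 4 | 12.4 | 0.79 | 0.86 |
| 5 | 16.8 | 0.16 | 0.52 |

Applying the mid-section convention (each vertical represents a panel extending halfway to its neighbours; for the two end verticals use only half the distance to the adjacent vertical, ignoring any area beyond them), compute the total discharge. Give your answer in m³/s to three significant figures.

w_1 = (5.3 − 0.8)/2 = 2.25 m; q_1 = 0.58 × 0.24 × 2.25 = 0.3132 m³/s
w_2 = (9.1 − 0.8)/2 = 4.15 m; q_2 = 0.99 × 0.84 × 4.15 = 3.451 m³/s
w_3 = (12.4 − 5.3)/2 = 3.55 m; q_3 = 1.08 × 0.66 × 3.55 = 2.530 m³/s
w_4 = (16.8 − 9.1)/2 = 3.85 m; q_4 = 0.86 × 0.79 × 3.85 = 2.616 m³/s
w_5 = (16.8 − 12.4)/2 = 2.2 m; q_5 = 0.52 × 0.16 × 2.2 = 0.1830 m³/s
Q = Σ qᵢ = 9.094 m³/s

9.09 m³/s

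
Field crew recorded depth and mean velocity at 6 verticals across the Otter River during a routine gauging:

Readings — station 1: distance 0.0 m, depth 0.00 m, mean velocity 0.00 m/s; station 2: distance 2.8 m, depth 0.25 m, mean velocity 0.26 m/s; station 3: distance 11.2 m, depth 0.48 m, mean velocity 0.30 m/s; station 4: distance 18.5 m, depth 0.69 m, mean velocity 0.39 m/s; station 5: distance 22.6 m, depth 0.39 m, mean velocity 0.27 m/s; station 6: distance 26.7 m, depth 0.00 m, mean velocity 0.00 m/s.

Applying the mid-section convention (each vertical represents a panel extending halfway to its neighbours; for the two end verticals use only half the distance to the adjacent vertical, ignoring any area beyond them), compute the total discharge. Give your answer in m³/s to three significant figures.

w_2 = (11.2 − 0.0)/2 = 5.6 m; q_2 = 0.26 × 0.25 × 5.6 = 0.3640 m³/s
w_3 = (18.5 − 2.8)/2 = 7.85 m; q_3 = 0.30 × 0.48 × 7.85 = 1.130 m³/s
w_4 = (22.6 − 11.2)/2 = 5.7 m; q_4 = 0.39 × 0.69 × 5.7 = 1.534 m³/s
w_5 = (26.7 − 18.5)/2 = 4.1 m; q_5 = 0.27 × 0.39 × 4.1 = 0.4317 m³/s
Stations 1, 6 contribute zero (depth or velocity is 0).
Q = Σ qᵢ = 3.460 m³/s

3.46 m³/s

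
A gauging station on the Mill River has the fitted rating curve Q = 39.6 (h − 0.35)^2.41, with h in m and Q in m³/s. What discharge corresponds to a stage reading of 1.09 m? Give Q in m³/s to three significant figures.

Q = 39.6 × (1.09 − 0.35)^2.41 = 39.6 × 0.74^2.41 = 19.17 m³/s

19.2 m³/s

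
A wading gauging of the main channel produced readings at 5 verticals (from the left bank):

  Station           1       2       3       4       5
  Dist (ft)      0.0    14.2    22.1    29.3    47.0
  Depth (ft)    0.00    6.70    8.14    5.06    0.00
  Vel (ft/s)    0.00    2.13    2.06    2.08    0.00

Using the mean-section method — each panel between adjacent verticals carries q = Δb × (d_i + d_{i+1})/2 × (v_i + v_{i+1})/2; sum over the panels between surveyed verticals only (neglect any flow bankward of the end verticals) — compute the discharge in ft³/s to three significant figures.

318 ft³/s

Panel 1-2: Δb = 14.2 ft, d̄ = (0.00+6.70)/2 = 3.35, v̄ = (0.00+2.13)/2 = 1.065 → q = 14.2×3.35×1.065 = 50.66 ft³/s
Panel 2-3: Δb = 7.9 ft, d̄ = (6.70+8.14)/2 = 7.42, v̄ = (2.13+2.06)/2 = 2.095 → q = 7.9×7.42×2.095 = 122.8 ft³/s
Panel 3-4: Δb = 7.2 ft, d̄ = (8.14+5.06)/2 = 6.6, v̄ = (2.06+2.08)/2 = 2.07 → q = 7.2×6.6×2.07 = 98.37 ft³/s
Panel 4-5: Δb = 17.7 ft, d̄ = (5.06+0.00)/2 = 2.53, v̄ = (2.08+0.00)/2 = 1.04 → q = 17.7×2.53×1.04 = 46.57 ft³/s
Q = Σ q = 318.4 ft³/s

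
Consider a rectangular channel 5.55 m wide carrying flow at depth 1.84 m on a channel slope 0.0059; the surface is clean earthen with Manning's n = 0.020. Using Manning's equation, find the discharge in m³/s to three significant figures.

A = b·y = 5.55 × 1.84 = 10.21 m²
P = b + 2y = 5.55 + 2×1.84 = 9.230 m
R = A/P = 10.21/9.230 = 1.106 m
Q = (1/n)·A·R^(2/3)·S^(1/2) = (1/0.020) × 10.21 × 1.106^(2/3) × 0.0059^(1/2) = 41.95 m³/s

42.0 m³/s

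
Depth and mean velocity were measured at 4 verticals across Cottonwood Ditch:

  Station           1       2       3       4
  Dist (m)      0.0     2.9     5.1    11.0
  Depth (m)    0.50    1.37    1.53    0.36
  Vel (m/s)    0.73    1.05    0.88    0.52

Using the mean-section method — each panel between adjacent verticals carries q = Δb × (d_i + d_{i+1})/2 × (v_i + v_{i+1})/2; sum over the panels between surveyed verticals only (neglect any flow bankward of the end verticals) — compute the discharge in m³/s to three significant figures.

9.39 m³/s

Panel 1-2: Δb = 2.9 m, d̄ = (0.50+1.37)/2 = 0.935, v̄ = (0.73+1.05)/2 = 0.89 → q = 2.9×0.935×0.89 = 2.413 m³/s
Panel 2-3: Δb = 2.2 m, d̄ = (1.37+1.53)/2 = 1.45, v̄ = (1.05+0.88)/2 = 0.965 → q = 2.2×1.45×0.965 = 3.078 m³/s
Panel 3-4: Δb = 5.9 m, d̄ = (1.53+0.36)/2 = 0.945, v̄ = (0.88+0.52)/2 = 0.7 → q = 5.9×0.945×0.7 = 3.903 m³/s
Q = Σ q = 9.394 m³/s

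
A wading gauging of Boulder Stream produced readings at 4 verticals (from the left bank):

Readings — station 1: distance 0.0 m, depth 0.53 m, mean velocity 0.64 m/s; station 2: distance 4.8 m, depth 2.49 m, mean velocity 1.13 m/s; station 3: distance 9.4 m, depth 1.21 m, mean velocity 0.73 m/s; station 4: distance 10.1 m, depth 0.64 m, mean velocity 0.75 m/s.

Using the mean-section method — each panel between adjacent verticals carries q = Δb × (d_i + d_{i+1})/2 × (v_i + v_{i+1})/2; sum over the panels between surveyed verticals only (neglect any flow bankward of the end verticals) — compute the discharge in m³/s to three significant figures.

14.8 m³/s

Panel 1-2: Δb = 4.8 m, d̄ = (0.53+2.49)/2 = 1.51, v̄ = (0.64+1.13)/2 = 0.885 → q = 4.8×1.51×0.885 = 6.414 m³/s
Panel 2-3: Δb = 4.6 m, d̄ = (2.49+1.21)/2 = 1.85, v̄ = (1.13+0.73)/2 = 0.93 → q = 4.6×1.85×0.93 = 7.914 m³/s
Panel 3-4: Δb = 0.7 m, d̄ = (1.21+0.64)/2 = 0.925, v̄ = (0.73+0.75)/2 = 0.74 → q = 0.7×0.925×0.74 = 0.4792 m³/s
Q = Σ q = 14.81 m³/s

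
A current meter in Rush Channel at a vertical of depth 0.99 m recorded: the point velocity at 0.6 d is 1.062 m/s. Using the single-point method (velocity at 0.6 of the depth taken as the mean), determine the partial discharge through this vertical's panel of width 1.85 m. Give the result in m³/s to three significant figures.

v̄ = v₀.₆ = 1.062 m/s
q = v̄ × d × w = 1.062 × 0.99 × 1.85 = 1.945 m³/s

1.95 m³/s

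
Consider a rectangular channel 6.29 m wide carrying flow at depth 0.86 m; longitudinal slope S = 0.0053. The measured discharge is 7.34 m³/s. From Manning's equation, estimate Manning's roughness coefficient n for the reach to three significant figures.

A = b·y = 6.29 × 0.86 = 5.409 m²
P = b + 2y = 6.29 + 2×0.86 = 8.010 m
R = A/P = 5.409/8.010 = 0.6753 m
n = (1/Q)·A·R^(2/3)·S^(1/2) = (1/7.34) × 5.409 × 0.7697 × 0.07280 = 0.04130

0.0413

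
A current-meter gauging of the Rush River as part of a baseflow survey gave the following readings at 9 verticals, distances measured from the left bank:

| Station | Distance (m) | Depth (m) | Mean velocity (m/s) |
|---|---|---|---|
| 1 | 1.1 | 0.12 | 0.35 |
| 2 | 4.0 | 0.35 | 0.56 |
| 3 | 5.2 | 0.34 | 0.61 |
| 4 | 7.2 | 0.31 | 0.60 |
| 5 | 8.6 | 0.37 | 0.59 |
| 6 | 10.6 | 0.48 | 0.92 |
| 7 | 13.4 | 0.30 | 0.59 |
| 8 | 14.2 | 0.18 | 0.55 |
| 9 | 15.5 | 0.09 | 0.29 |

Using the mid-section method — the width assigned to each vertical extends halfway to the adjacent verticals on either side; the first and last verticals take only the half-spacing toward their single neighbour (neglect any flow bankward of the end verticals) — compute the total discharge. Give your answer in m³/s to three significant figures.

w_1 = (4.0 − 1.1)/2 = 1.45 m; q_1 = 0.35 × 0.12 × 1.45 = 0.06090 m³/s
w_2 = (5.2 − 1.1)/2 = 2.05 m; q_2 = 0.56 × 0.35 × 2.05 = 0.4018 m³/s
w_3 = (7.2 − 4.0)/2 = 1.6 m; q_3 = 0.61 × 0.34 × 1.6 = 0.3318 m³/s
w_4 = (8.6 − 5.2)/2 = 1.7 m; q_4 = 0.60 × 0.31 × 1.7 = 0.3162 m³/s
w_5 = (10.6 − 7.2)/2 = 1.7 m; q_5 = 0.59 × 0.37 × 1.7 = 0.3711 m³/s
w_6 = (13.4 − 8.6)/2 = 2.4 m; q_6 = 0.92 × 0.48 × 2.4 = 1.060 m³/s
w_7 = (14.2 − 10.6)/2 = 1.8 m; q_7 = 0.59 × 0.30 × 1.8 = 0.3186 m³/s
w_8 = (15.5 − 13.4)/2 = 1.05 m; q_8 = 0.55 × 0.18 × 1.05 = 0.1040 m³/s
w_9 = (15.5 − 14.2)/2 = 0.65 m; q_9 = 0.29 × 0.09 × 0.65 = 0.01697 m³/s
Q = Σ qᵢ = 2.981 m³/s

2.98 m³/s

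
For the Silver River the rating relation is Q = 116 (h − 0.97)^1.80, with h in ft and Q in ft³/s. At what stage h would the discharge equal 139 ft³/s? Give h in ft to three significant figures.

h − h₀ = (Q/C)^(1/b) = (139/116)^(1/1.80) = 1.106 ft
h = 0.97 + 1.106 = 2.076 ft

2.08 ft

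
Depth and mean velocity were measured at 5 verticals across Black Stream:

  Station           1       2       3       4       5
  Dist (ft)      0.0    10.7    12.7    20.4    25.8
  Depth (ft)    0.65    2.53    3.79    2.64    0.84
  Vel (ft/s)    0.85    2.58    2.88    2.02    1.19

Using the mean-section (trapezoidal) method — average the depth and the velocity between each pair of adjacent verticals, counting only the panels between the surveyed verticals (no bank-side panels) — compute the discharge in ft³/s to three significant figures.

122 ft³/s

Panel 1-2: Δb = 10.7 ft, d̄ = (0.65+2.53)/2 = 1.59, v̄ = (0.85+2.58)/2 = 1.715 → q = 10.7×1.59×1.715 = 29.18 ft³/s
Panel 2-3: Δb = 2 ft, d̄ = (2.53+3.79)/2 = 3.16, v̄ = (2.58+2.88)/2 = 2.73 → q = 2×3.16×2.73 = 17.25 ft³/s
Panel 3-4: Δb = 7.7 ft, d̄ = (3.79+2.64)/2 = 3.215, v̄ = (2.88+2.02)/2 = 2.45 → q = 7.7×3.215×2.45 = 60.65 ft³/s
Panel 4-5: Δb = 5.4 ft, d̄ = (2.64+0.84)/2 = 1.74, v̄ = (2.02+1.19)/2 = 1.605 → q = 5.4×1.74×1.605 = 15.08 ft³/s
Q = Σ q = 122.2 ft³/s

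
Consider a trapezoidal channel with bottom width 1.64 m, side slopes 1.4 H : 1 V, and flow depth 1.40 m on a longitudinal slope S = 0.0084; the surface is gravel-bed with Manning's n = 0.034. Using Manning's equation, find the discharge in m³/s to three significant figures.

11.5 m³/s

A = (b + z·y)·y = (1.64 + 1.4×1.40)×1.40 = 5.040 m²
P = b + 2y√(1+z²) = 1.64 + 2×1.40×√(1+1.4²) = 6.457 m
R = A/P = 5.040/6.457 = 0.7805 m
Q = (1/n)·A·R^(2/3)·S^(1/2) = (1/0.034) × 5.040 × 0.7805^(2/3) × 0.0084^(1/2) = 11.52 m³/s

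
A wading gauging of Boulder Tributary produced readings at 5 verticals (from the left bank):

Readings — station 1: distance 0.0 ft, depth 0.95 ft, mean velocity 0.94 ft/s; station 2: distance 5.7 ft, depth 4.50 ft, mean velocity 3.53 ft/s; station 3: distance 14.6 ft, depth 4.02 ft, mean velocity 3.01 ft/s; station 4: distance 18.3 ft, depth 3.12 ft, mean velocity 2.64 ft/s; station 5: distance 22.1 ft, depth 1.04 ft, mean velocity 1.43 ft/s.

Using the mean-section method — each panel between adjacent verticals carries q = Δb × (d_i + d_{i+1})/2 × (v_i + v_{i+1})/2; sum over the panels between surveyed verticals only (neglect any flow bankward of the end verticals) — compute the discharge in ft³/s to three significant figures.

212 ft³/s

Panel 1-2: Δb = 5.7 ft, d̄ = (0.95+4.50)/2 = 2.725, v̄ = (0.94+3.53)/2 = 2.235 → q = 5.7×2.725×2.235 = 34.72 ft³/s
Panel 2-3: Δb = 8.9 ft, d̄ = (4.50+4.02)/2 = 4.26, v̄ = (3.53+3.01)/2 = 3.27 → q = 8.9×4.26×3.27 = 124.0 ft³/s
Panel 3-4: Δb = 3.7 ft, d̄ = (4.02+3.12)/2 = 3.57, v̄ = (3.01+2.64)/2 = 2.825 → q = 3.7×3.57×2.825 = 37.32 ft³/s
Panel 4-5: Δb = 3.8 ft, d̄ = (3.12+1.04)/2 = 2.08, v̄ = (2.64+1.43)/2 = 2.035 → q = 3.8×2.08×2.035 = 16.08 ft³/s
Q = Σ q = 212.1 ft³/s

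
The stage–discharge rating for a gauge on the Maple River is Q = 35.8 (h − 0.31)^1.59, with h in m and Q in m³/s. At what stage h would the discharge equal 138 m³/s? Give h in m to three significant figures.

h − h₀ = (Q/C)^(1/b) = (138/35.8)^(1/1.59) = 2.336 m
h = 0.31 + 2.336 = 2.646 m

2.65 m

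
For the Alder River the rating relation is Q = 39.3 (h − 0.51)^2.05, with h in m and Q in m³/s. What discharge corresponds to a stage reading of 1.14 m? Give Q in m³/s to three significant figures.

Q = 39.3 × (1.14 − 0.51)^2.05 = 39.3 × 0.63^2.05 = 15.24 m³/s

15.2 m³/s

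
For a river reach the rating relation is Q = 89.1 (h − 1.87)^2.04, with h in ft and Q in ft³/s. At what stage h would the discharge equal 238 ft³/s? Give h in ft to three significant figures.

3.49 ft

h − h₀ = (Q/C)^(1/b) = (238/89.1)^(1/2.04) = 1.619 ft
h = 1.87 + 1.619 = 3.489 ft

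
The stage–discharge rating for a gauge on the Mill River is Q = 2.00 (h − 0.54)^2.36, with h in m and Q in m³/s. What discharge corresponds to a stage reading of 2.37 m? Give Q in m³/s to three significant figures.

Q = 2.00 × (2.37 − 0.54)^2.36 = 2.00 × 1.83^2.36 = 8.326 m³/s

8.33 m³/s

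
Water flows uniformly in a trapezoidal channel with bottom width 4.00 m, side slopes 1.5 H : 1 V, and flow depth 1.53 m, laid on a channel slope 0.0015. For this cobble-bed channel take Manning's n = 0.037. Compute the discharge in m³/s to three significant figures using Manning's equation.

10.2 m³/s

A = (b + z·y)·y = (4.00 + 1.5×1.53)×1.53 = 9.631 m²
P = b + 2y√(1+z²) = 4.00 + 2×1.53×√(1+1.5²) = 9.516 m
R = A/P = 9.631/9.516 = 1.012 m
Q = (1/n)·A·R^(2/3)·S^(1/2) = (1/0.037) × 9.631 × 1.012^(2/3) × 0.0015^(1/2) = 10.16 m³/s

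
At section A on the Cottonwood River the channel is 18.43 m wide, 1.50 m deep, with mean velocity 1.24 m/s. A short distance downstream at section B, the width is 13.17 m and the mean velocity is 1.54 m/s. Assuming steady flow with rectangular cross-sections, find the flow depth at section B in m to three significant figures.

1.69 m

Q = A₁V₁ = (18.43×1.50) × 1.24 = 34.28 m³/s
d₂ = Q/(b₂ V₂) = 34.28/(13.17×1.54) = 1.690 m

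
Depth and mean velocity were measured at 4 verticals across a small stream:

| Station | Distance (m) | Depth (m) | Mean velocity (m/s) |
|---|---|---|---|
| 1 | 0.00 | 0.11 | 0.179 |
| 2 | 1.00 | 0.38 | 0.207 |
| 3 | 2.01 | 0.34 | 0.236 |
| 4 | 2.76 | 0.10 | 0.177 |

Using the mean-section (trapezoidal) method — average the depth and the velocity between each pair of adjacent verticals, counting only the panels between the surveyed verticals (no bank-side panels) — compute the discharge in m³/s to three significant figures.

Panel 1-2: Δb = 1 m, d̄ = (0.11+0.38)/2 = 0.245, v̄ = (0.179+0.207)/2 = 0.193 → q = 1×0.245×0.193 = 0.04729 m³/s
Panel 2-3: Δb = 1.01 m, d̄ = (0.38+0.34)/2 = 0.36, v̄ = (0.207+0.236)/2 = 0.2215 → q = 1.01×0.36×0.2215 = 0.08054 m³/s
Panel 3-4: Δb = 0.75 m, d̄ = (0.34+0.10)/2 = 0.22, v̄ = (0.236+0.177)/2 = 0.2065 → q = 0.75×0.22×0.2065 = 0.03407 m³/s
Q = Σ q = 0.1619 m³/s

0.162 m³/s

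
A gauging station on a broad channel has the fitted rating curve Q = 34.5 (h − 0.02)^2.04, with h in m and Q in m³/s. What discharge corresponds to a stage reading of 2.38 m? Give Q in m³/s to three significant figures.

199 m³/s

Q = 34.5 × (2.38 − 0.02)^2.04 = 34.5 × 2.36^2.04 = 198.9 m³/s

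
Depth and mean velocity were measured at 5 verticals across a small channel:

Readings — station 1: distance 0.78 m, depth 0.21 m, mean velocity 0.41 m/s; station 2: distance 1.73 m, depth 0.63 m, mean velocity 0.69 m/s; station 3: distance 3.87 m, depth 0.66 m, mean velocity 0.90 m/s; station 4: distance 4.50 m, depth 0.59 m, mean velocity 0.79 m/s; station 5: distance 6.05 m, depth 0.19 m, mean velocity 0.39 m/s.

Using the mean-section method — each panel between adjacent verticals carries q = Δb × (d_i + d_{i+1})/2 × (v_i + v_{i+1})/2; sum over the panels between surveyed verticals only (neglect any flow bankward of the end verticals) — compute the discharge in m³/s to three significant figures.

Panel 1-2: Δb = 0.95 m, d̄ = (0.21+0.63)/2 = 0.42, v̄ = (0.41+0.69)/2 = 0.55 → q = 0.95×0.42×0.55 = 0.2195 m³/s
Panel 2-3: Δb = 2.14 m, d̄ = (0.63+0.66)/2 = 0.645, v̄ = (0.69+0.90)/2 = 0.795 → q = 2.14×0.645×0.795 = 1.097 m³/s
Panel 3-4: Δb = 0.63 m, d̄ = (0.66+0.59)/2 = 0.625, v̄ = (0.90+0.79)/2 = 0.845 → q = 0.63×0.625×0.845 = 0.3327 m³/s
Panel 4-5: Δb = 1.55 m, d̄ = (0.59+0.19)/2 = 0.39, v̄ = (0.79+0.39)/2 = 0.59 → q = 1.55×0.39×0.59 = 0.3567 m³/s
Q = Σ q = 2.006 m³/s

2.01 m³/s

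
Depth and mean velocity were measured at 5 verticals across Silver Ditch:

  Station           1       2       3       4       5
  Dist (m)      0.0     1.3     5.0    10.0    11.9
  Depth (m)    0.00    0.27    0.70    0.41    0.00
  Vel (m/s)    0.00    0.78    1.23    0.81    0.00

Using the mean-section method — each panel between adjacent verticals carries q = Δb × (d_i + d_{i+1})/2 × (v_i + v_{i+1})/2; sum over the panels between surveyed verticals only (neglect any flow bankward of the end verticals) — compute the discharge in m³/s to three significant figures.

4.86 m³/s

Panel 1-2: Δb = 1.3 m, d̄ = (0.00+0.27)/2 = 0.135, v̄ = (0.00+0.78)/2 = 0.39 → q = 1.3×0.135×0.39 = 0.06845 m³/s
Panel 2-3: Δb = 3.7 m, d̄ = (0.27+0.70)/2 = 0.485, v̄ = (0.78+1.23)/2 = 1.005 → q = 3.7×0.485×1.005 = 1.803 m³/s
Panel 3-4: Δb = 5 m, d̄ = (0.70+0.41)/2 = 0.555, v̄ = (1.23+0.81)/2 = 1.02 → q = 5×0.555×1.02 = 2.831 m³/s
Panel 4-5: Δb = 1.9 m, d̄ = (0.41+0.00)/2 = 0.205, v̄ = (0.81+0.00)/2 = 0.405 → q = 1.9×0.205×0.405 = 0.1577 m³/s
Q = Σ q = 4.860 m³/s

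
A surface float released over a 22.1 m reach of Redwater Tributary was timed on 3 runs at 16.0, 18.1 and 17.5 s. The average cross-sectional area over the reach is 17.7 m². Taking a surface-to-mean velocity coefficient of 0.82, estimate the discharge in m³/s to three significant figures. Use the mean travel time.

18.6 m³/s

t̄ = (16.0 + 18.1 + 17.5) / 3 = 17.2 s
v_surface = L / t̄ = 22.1 / 17.2 = 1.285 m/s
v_mean = 0.82 × 1.285 = 1.054 m/s
Q = A × v_mean = 17.7 × 1.054 = 18.65 m³/s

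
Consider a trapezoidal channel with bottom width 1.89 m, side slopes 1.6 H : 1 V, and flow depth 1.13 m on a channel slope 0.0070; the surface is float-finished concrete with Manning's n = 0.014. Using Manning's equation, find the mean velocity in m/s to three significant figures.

A = (b + z·y)·y = (1.89 + 1.6×1.13)×1.13 = 4.179 m²
P = b + 2y√(1+z²) = 1.89 + 2×1.13×√(1+1.6²) = 6.154 m
R = A/P = 4.179/6.154 = 0.6790 m
Q = (1/n)·A·R^(2/3)·S^(1/2) = (1/0.014) × 4.179 × 0.6790^(2/3) × 0.0070^(1/2) = 19.29 m³/s
V = Q/A = 19.29/4.179 = 4.617 m/s

4.62 m/s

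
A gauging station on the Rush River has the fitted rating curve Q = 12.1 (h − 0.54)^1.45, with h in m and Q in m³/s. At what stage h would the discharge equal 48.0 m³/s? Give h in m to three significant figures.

h − h₀ = (Q/C)^(1/b) = (48.0/12.1)^(1/1.45) = 2.587 m
h = 0.54 + 2.587 = 3.127 m

3.13 m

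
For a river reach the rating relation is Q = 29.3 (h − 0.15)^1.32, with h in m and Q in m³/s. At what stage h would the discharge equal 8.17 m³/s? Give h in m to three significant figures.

0.530 m

h − h₀ = (Q/C)^(1/b) = (8.17/29.3)^(1/1.32) = 0.3800 m
h = 0.15 + 0.3800 = 0.5300 m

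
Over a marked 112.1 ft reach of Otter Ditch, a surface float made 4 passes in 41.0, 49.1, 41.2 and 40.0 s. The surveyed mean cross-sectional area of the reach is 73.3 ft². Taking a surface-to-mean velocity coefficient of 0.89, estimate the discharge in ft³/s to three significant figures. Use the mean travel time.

171 ft³/s

t̄ = (41.0 + 49.1 + 41.2 + 40.0) / 4 = 42.825 s
v_surface = L / t̄ = 112.1 / 42.825 = 2.618 ft/s
v_mean = 0.89 × 2.618 = 2.330 ft/s
Q = A × v_mean = 73.3 × 2.330 = 170.8 ft³/s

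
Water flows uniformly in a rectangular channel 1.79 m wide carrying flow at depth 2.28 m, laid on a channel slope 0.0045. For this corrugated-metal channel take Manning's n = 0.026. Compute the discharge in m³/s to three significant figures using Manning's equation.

7.84 m³/s

A = b·y = 1.79 × 2.28 = 4.081 m²
P = b + 2y = 1.79 + 2×2.28 = 6.350 m
R = A/P = 4.081/6.350 = 0.6427 m
Q = (1/n)·A·R^(2/3)·S^(1/2) = (1/0.026) × 4.081 × 0.6427^(2/3) × 0.0045^(1/2) = 7.842 m³/s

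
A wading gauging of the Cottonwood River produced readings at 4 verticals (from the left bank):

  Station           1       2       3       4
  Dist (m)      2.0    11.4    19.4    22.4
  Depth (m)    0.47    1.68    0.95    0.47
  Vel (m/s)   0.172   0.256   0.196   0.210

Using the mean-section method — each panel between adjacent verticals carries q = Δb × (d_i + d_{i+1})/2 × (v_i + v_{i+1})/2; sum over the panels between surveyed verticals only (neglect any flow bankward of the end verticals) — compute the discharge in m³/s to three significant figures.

Panel 1-2: Δb = 9.4 m, d̄ = (0.47+1.68)/2 = 1.075, v̄ = (0.172+0.256)/2 = 0.214 → q = 9.4×1.075×0.214 = 2.162 m³/s
Panel 2-3: Δb = 8 m, d̄ = (1.68+0.95)/2 = 1.315, v̄ = (0.256+0.196)/2 = 0.226 → q = 8×1.315×0.226 = 2.378 m³/s
Panel 3-4: Δb = 3 m, d̄ = (0.95+0.47)/2 = 0.71, v̄ = (0.196+0.210)/2 = 0.203 → q = 3×0.71×0.203 = 0.4324 m³/s
Q = Σ q = 4.972 m³/s

4.97 m³/s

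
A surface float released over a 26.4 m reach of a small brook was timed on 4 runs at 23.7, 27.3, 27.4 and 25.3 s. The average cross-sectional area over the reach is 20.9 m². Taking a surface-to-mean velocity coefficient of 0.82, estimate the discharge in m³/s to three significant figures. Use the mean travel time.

t̄ = (23.7 + 27.3 + 27.4 + 25.3) / 4 = 25.925 s
v_surface = L / t̄ = 26.4 / 25.925 = 1.018 m/s
v_mean = 0.82 × 1.018 = 0.8350 m/s
Q = A × v_mean = 20.9 × 0.8350 = 17.45 m³/s

17.5 m³/s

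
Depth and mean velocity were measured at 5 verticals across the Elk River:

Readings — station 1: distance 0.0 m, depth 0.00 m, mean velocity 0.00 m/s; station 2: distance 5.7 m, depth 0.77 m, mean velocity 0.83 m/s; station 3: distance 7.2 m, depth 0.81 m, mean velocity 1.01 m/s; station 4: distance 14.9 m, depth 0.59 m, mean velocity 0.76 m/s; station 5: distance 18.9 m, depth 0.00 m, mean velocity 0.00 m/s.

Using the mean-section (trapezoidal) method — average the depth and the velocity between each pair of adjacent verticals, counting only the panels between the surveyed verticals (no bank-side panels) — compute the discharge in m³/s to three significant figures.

Panel 1-2: Δb = 5.7 m, d̄ = (0.00+0.77)/2 = 0.385, v̄ = (0.00+0.83)/2 = 0.415 → q = 5.7×0.385×0.415 = 0.9107 m³/s
Panel 2-3: Δb = 1.5 m, d̄ = (0.77+0.81)/2 = 0.79, v̄ = (0.83+1.01)/2 = 0.92 → q = 1.5×0.79×0.92 = 1.090 m³/s
Panel 3-4: Δb = 7.7 m, d̄ = (0.81+0.59)/2 = 0.7, v̄ = (1.01+0.76)/2 = 0.885 → q = 7.7×0.7×0.885 = 4.770 m³/s
Panel 4-5: Δb = 4 m, d̄ = (0.59+0.00)/2 = 0.295, v̄ = (0.76+0.00)/2 = 0.38 → q = 4×0.295×0.38 = 0.4484 m³/s
Q = Σ q = 7.219 m³/s

7.22 m³/s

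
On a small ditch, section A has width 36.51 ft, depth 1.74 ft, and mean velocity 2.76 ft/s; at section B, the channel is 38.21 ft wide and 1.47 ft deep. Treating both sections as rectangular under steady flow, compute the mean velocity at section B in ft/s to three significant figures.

Q = A₁V₁ = (36.51×1.74) × 2.76 = 175.3 ft³/s
A₂ = 38.21 × 1.47 = 56.17 ft²
V₂ = Q/A₂ = 175.3/56.17 = 3.122 ft/s

3.12 ft/s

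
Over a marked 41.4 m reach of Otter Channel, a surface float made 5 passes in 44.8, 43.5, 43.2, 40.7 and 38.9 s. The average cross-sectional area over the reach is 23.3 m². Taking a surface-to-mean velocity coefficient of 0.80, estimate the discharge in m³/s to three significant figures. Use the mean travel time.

t̄ = (44.8 + 43.5 + 43.2 + 40.7 + 38.9) / 5 = 42.22 s
v_surface = L / t̄ = 41.4 / 42.22 = 0.9806 m/s
v_mean = 0.80 × 0.9806 = 0.7845 m/s
Q = A × v_mean = 23.3 × 0.7845 = 18.28 m³/s

18.3 m³/s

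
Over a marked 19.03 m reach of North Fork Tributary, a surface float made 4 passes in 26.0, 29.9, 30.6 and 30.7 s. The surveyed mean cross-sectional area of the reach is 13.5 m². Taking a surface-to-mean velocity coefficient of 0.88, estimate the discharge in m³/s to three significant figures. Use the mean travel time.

t̄ = (26.0 + 29.9 + 30.6 + 30.7) / 4 = 29.3 s
v_surface = L / t̄ = 19.03 / 29.3 = 0.6495 m/s
v_mean = 0.88 × 0.6495 = 0.5715 m/s
Q = A × v_mean = 13.5 × 0.5715 = 7.716 m³/s

7.72 m³/s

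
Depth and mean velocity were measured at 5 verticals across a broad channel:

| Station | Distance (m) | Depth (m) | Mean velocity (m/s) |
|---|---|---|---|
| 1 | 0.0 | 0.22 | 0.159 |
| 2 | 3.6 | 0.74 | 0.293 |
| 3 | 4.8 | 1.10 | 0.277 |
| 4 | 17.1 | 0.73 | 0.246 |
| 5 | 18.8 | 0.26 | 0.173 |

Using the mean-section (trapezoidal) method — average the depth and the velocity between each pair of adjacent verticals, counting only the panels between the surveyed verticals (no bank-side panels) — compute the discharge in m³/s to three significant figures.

Panel 1-2: Δb = 3.6 m, d̄ = (0.22+0.74)/2 = 0.48, v̄ = (0.159+0.293)/2 = 0.226 → q = 3.6×0.48×0.226 = 0.3905 m³/s
Panel 2-3: Δb = 1.2 m, d̄ = (0.74+1.10)/2 = 0.92, v̄ = (0.293+0.277)/2 = 0.285 → q = 1.2×0.92×0.285 = 0.3146 m³/s
Panel 3-4: Δb = 12.3 m, d̄ = (1.10+0.73)/2 = 0.915, v̄ = (0.277+0.246)/2 = 0.2615 → q = 12.3×0.915×0.2615 = 2.943 m³/s
Panel 4-5: Δb = 1.7 m, d̄ = (0.73+0.26)/2 = 0.495, v̄ = (0.246+0.173)/2 = 0.2095 → q = 1.7×0.495×0.2095 = 0.1763 m³/s
Q = Σ q = 3.825 m³/s

3.82 m³/s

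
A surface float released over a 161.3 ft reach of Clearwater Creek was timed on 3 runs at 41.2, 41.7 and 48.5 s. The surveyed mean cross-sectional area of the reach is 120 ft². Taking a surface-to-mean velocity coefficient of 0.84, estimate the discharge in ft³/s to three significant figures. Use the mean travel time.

t̄ = (41.2 + 41.7 + 48.5) / 3 = 43.8 s
v_surface = L / t̄ = 161.3 / 43.8 = 3.683 ft/s
v_mean = 0.84 × 3.683 = 3.093 ft/s
Q = A × v_mean = 120 × 3.093 = 371.2 ft³/s

371 ft³/s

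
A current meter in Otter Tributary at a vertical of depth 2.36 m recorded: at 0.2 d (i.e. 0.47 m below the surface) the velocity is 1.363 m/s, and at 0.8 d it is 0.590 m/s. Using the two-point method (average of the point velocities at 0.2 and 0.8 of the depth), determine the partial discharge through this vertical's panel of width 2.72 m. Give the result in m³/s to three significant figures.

v̄ = (1.363 + 0.590) / 2 = 0.9765 m/s
q = v̄ × d × w = 0.9765 × 2.36 × 2.72 = 6.268 m³/s

6.27 m³/s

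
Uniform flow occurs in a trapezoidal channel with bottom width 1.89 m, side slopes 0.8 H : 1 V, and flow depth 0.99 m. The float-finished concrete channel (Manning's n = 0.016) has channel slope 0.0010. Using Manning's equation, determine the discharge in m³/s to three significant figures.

A = (b + z·y)·y = (1.89 + 0.8×0.99)×0.99 = 2.655 m²
P = b + 2y√(1+z²) = 1.89 + 2×0.99×√(1+0.8²) = 4.426 m
R = A/P = 2.655/4.426 = 0.6000 m
Q = (1/n)·A·R^(2/3)·S^(1/2) = (1/0.016) × 2.655 × 0.6000^(2/3) × 0.0010^(1/2) = 3.733 m³/s

3.73 m³/s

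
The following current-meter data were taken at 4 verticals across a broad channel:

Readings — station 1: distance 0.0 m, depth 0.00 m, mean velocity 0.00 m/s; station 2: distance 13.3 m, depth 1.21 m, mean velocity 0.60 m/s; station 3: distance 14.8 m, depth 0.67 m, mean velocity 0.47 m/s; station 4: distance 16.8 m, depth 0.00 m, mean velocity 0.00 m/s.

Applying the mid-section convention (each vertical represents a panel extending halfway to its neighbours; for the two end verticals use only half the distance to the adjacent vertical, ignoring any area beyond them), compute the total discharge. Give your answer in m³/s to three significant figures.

w_2 = (14.8 − 0.0)/2 = 7.4 m; q_2 = 0.60 × 1.21 × 7.4 = 5.372 m³/s
w_3 = (16.8 − 13.3)/2 = 1.75 m; q_3 = 0.47 × 0.67 × 1.75 = 0.5511 m³/s
Stations 1, 4 contribute zero (depth or velocity is 0).
Q = Σ qᵢ = 5.923 m³/s

5.92 m³/s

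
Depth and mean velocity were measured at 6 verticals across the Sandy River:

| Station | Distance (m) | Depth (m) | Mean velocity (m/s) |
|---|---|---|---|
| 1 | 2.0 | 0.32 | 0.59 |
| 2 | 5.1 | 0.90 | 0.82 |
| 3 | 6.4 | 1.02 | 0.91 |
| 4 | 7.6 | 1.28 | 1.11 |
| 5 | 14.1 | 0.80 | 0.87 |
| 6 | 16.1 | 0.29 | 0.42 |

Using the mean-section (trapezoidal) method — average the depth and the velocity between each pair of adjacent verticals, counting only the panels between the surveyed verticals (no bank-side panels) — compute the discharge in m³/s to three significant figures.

Panel 1-2: Δb = 3.1 m, d̄ = (0.32+0.90)/2 = 0.61, v̄ = (0.59+0.82)/2 = 0.705 → q = 3.1×0.61×0.705 = 1.333 m³/s
Panel 2-3: Δb = 1.3 m, d̄ = (0.90+1.02)/2 = 0.96, v̄ = (0.82+0.91)/2 = 0.865 → q = 1.3×0.96×0.865 = 1.080 m³/s
Panel 3-4: Δb = 1.2 m, d̄ = (1.02+1.28)/2 = 1.15, v̄ = (0.91+1.11)/2 = 1.01 → q = 1.2×1.15×1.01 = 1.394 m³/s
Panel 4-5: Δb = 6.5 m, d̄ = (1.28+0.80)/2 = 1.04, v̄ = (1.11+0.87)/2 = 0.99 → q = 6.5×1.04×0.99 = 6.692 m³/s
Panel 5-6: Δb = 2 m, d̄ = (0.80+0.29)/2 = 0.545, v̄ = (0.87+0.42)/2 = 0.645 → q = 2×0.545×0.645 = 0.7031 m³/s
Q = Σ q = 11.20 m³/s

11.2 m³/s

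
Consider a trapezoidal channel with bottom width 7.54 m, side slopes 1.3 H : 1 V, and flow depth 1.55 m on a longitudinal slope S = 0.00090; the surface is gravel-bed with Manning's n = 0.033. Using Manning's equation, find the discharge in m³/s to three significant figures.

A = (b + z·y)·y = (7.54 + 1.3×1.55)×1.55 = 14.81 m²
P = b + 2y√(1+z²) = 7.54 + 2×1.55×√(1+1.3²) = 12.62 m
R = A/P = 14.81/12.62 = 1.173 m
Q = (1/n)·A·R^(2/3)·S^(1/2) = (1/0.033) × 14.81 × 1.173^(2/3) × 0.00090^(1/2) = 14.98 m³/s

15.0 m³/s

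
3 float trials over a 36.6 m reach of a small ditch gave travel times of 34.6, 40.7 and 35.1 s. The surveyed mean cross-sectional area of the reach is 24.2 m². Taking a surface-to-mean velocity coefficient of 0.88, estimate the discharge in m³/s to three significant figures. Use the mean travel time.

21.2 m³/s

t̄ = (34.6 + 40.7 + 35.1) / 3 = 36.8 s
v_surface = L / t̄ = 36.6 / 36.8 = 0.9946 m/s
v_mean = 0.88 × 0.9946 = 0.8752 m/s
Q = A × v_mean = 24.2 × 0.8752 = 21.18 m³/s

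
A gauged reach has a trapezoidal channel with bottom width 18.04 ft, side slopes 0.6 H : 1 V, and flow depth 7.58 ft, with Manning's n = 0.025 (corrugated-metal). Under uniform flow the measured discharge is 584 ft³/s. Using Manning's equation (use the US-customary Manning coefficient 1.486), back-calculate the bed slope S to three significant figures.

A = (b + z·y)·y = (18.04 + 0.6×7.58)×7.58 = 171.2 ft²
P = b + 2y√(1+z²) = 18.04 + 2×7.58×√(1+0.6²) = 35.72 ft
R = A/P = 171.2/35.72 = 4.793 ft
S = (Q·n / (1.486·A·R^(2/3)))² = (584×0.025 / (1.486×171.2×2.843))² = 0.0004074

0.000407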